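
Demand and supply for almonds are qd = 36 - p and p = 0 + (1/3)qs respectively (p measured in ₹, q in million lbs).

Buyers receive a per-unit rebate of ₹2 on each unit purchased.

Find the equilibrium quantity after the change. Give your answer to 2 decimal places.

28.50

Original equilibrium: 36 - p = 3p gives 36 = 4p, so p = 9 and q = 27.
Since buyers' out-of-pocket price is the market price minus the rebate, the effective demand curve becomes qd = 38 - p.
Setting them equal: 38 - p = 3p → 38 = 4p, so p = 9.5 and q = 28.5.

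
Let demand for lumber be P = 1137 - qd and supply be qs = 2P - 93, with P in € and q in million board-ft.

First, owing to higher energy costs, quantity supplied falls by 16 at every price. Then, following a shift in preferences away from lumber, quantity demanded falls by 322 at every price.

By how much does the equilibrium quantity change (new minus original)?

-220

Initially, 1137 - P = 2P - 93, so 1230 = 3P and P = 410, q = 727.
The shock moves the curves to qd = 815 - P and qs = 2P - 109.
Clearing the new market: 815 - P = 2P - 109, so P = 308 and q = 507.
Δq = 507 − 727 = -220.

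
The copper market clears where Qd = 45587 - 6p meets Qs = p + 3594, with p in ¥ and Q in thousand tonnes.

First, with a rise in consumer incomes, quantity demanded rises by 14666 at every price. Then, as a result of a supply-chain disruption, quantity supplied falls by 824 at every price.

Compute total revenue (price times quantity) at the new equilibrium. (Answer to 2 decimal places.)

Solve the original market: 45587 - 6p = p + 3594, hence p = 5999 and Q = 9593.
The shock moves the curves to Qd = 60253 - 6p and Qs = p + 2770.
New equilibrium: 60253 - 6p = p + 2770 ⇒ 57483 = 7p ⇒ p = 57483/7 ≈ 8211.8571, Q = 76873/7 ≈ 10981.8571.
New expenditure = 8211.8571 × 10981.8571 = 90181442.02.

90181442.02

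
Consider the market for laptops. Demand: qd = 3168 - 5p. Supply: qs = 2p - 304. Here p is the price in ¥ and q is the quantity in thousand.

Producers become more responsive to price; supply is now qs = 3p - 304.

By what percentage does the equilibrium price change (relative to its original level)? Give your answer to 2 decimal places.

-12.50

Original equilibrium: 3168 - 5p = 2p - 304 gives 3472 = 7p, so p = 496 and q = 688.
After the shift, demand is qd = 3168 - 5p and supply is qs = 3p - 304.
New equilibrium: 3168 - 5p = 3p - 304 ⇒ 3472 = 8p ⇒ p = 434, q = 998.
%Δp = (434 − 496) / 496 × 100 = -12.50%.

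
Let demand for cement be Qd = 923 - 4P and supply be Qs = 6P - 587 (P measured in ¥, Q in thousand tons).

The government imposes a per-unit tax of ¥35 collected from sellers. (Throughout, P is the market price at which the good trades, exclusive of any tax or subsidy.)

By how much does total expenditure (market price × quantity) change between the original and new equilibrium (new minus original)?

-7749

Original equilibrium: 923 - 4P = 6P - 587 gives 1510 = 10P, so P = 151 and Q = 319.
Since sellers keep the price net of the tax, the effective supply curve becomes Qs = 6P - 797.
Clearing the new market: 923 - 4P = 6P - 797, so P = 172 and Q = 235.
Expenditure moves from 151×319 = 48169 to 172×235 = 40420; change = -7749.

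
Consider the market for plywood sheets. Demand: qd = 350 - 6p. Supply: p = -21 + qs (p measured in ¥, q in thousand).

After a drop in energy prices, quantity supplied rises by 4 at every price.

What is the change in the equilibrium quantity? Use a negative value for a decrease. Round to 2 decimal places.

Initially, 350 - 6p = p + 21, so 329 = 7p and p = 47, q = 68.
The shock moves the curves to qd = 350 - 6p and qs = p + 25.
Setting them equal: 350 - 6p = p + 25 → 325 = 7p, so p = 325/7 ≈ 46.4286 and q = 500/7 ≈ 71.4286.
Δq = 71.4286 − 68 = +3.43.

+3.43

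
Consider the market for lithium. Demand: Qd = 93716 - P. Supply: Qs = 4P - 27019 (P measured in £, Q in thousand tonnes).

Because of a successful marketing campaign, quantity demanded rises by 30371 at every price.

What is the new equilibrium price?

30221.2

Original equilibrium: 93716 - P = 4P - 27019 gives 120735 = 5P, so P = 24147 and Q = 69569.
The new curves are Qd = 124087 - P (demand) and Qs = 4P - 27019 (supply).
Clearing the new market: 124087 - P = 4P - 27019, so P = 30221.2 and Q = 93865.8.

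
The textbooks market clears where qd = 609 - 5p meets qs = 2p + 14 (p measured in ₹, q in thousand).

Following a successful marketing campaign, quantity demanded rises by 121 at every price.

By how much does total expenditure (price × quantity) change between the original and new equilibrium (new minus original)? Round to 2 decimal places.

+6716.73

Original equilibrium: 609 - 5p = 2p + 14 gives 595 = 7p, so p = 85 and q = 184.
The new curves are qd = 730 - 5p (demand) and qs = 2p + 14 (supply).
Equate the new curves: 730 - 5p = 2p + 14, giving 716 = 7p, p = 716/7 ≈ 102.2857, q = 1530/7 ≈ 218.5714.
Expenditure moves from 85×184 = 15640 to 102.2857×218.5714 = 22356.7347; change = +6716.73.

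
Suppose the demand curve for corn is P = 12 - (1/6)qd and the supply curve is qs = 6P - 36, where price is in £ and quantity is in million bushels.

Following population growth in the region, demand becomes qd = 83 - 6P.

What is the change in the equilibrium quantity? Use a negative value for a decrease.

+5.5

Initially, 72 - 6P = 6P - 36, so 108 = 12P and P = 9, q = 18.
With the change applied: demand qd = 83 - 6P, supply qs = 6P - 36.
New equilibrium: 83 - 6P = 6P - 36 ⇒ 119 = 12P ⇒ P = 119/12 ≈ 9.9167, q = 23.5.
Δq = 23.5 − 18 = +5.5.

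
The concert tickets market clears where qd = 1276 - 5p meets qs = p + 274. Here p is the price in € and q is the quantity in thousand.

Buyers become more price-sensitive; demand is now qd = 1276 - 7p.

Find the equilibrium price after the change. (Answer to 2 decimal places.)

Initially, 1276 - 5p = p + 274, so 1002 = 6p and p = 167, q = 441.
After the shift, demand is qd = 1276 - 7p and supply is qs = p + 274.
Clearing the new market: 1276 - 7p = p + 274, so p = 125.25 and q = 399.25.

125.25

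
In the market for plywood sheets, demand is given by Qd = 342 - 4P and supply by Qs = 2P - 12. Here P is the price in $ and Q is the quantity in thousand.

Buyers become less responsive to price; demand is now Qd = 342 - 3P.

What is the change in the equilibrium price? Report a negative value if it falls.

+11.8

Original equilibrium: 342 - 4P = 2P - 12 gives 354 = 6P, so P = 59 and Q = 106.
After the shift, demand is Qd = 342 - 3P and supply is Qs = 2P - 12.
Clearing the new market: 342 - 3P = 2P - 12, so P = 70.8 and Q = 129.6.
ΔP = 70.8 − 59 = +11.8.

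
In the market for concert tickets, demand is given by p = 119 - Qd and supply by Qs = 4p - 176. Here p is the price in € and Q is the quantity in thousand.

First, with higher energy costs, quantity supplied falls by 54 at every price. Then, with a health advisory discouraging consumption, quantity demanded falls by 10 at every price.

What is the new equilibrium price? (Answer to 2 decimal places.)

Original equilibrium: 119 - p = 4p - 176 gives 295 = 5p, so p = 59 and Q = 60.
The shock moves the curves to Qd = 109 - p and Qs = 4p - 230.
Equate the new curves: 109 - p = 4p - 230, giving 339 = 5p, p = 67.8, Q = 41.2.

67.80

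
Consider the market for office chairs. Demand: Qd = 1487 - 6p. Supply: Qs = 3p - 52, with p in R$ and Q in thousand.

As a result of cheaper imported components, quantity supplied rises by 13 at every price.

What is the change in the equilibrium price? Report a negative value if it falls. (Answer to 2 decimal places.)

-1.44

Before the shock: 1487 - 6p = 3p - 52 ⇒ 1539 = 9p ⇒ p = 171, Q = 461.
After the shift, demand is Qd = 1487 - 6p and supply is Qs = 3p - 39.
Clearing the new market: 1487 - 6p = 3p - 39, so p = 1526/9 ≈ 169.5556 and Q = 1409/3 ≈ 469.6667.
Δp = 169.5556 − 171 = -1.44.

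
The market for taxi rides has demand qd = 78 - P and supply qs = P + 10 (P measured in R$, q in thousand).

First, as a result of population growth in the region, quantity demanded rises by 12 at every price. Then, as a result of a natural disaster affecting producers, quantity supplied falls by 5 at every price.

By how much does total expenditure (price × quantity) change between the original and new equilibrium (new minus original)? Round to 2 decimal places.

+522.75

Original equilibrium: 78 - P = P + 10 gives 68 = 2P, so P = 34 and q = 44.
With the change applied: demand qd = 90 - P, supply qs = P + 5.
Setting them equal: 90 - P = P + 5 → 85 = 2P, so P = 42.5 and q = 47.5.
Expenditure moves from 34×44 = 1496 to 42.5×47.5 = 2018.75; change = +522.75.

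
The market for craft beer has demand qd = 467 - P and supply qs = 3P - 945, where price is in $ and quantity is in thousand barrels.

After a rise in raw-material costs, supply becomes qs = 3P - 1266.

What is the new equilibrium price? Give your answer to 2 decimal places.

433.25

Before the shock: 467 - P = 3P - 945 ⇒ 1412 = 4P ⇒ P = 353, q = 114.
The shock moves the curves to qd = 467 - P and qs = 3P - 1266.
Clearing the new market: 467 - P = 3P - 1266, so P = 433.25 and q = 33.75.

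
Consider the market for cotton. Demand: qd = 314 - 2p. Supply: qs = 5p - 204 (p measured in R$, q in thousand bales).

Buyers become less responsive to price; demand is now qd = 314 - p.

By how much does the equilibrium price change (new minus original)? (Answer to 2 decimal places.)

Initially, 314 - 2p = 5p - 204, so 518 = 7p and p = 74, q = 166.
After the shift, demand is qd = 314 - p and supply is qs = 5p - 204.
Setting them equal: 314 - p = 5p - 204 → 518 = 6p, so p = 259/3 ≈ 86.3333 and q = 683/3 ≈ 227.6667.
Δp = 86.3333 − 74 = +12.33.

+12.33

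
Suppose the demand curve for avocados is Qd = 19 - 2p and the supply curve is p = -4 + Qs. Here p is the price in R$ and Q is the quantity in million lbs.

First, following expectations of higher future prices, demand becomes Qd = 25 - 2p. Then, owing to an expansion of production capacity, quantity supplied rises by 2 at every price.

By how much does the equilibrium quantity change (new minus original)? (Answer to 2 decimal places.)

Initially, 19 - 2p = p + 4, so 15 = 3p and p = 5, Q = 9.
The shock moves the curves to Qd = 25 - 2p and Qs = p + 6.
Clearing the new market: 25 - 2p = p + 6, so p = 19/3 ≈ 6.3333 and Q = 37/3 ≈ 12.3333.
ΔQ = 12.3333 − 9 = +3.33.

+3.33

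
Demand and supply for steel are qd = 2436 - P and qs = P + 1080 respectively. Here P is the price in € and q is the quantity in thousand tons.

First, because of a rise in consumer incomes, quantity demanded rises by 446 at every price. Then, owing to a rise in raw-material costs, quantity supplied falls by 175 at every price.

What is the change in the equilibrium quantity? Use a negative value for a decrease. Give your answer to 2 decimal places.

+135.50

Before the shock: 2436 - P = P + 1080 ⇒ 1356 = 2P ⇒ P = 678, q = 1758.
After the shift, demand is qd = 2882 - P and supply is qs = P + 905.
New equilibrium: 2882 - P = P + 905 ⇒ 1977 = 2P ⇒ P = 988.5, q = 1893.5.
Δq = 1893.5 − 1758 = +135.50.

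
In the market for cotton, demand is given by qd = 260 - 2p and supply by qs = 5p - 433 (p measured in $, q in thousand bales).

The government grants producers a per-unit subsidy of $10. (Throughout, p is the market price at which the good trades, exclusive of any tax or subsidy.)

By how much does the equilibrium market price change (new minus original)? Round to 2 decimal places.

-7.14

Solve the original market: 260 - 2p = 5p - 433, hence p = 99 and q = 62.
Since sellers receive the price plus the subsidy, the effective supply curve becomes qs = 5p - 383.
New equilibrium: 260 - 2p = 5p - 383 ⇒ 643 = 7p ⇒ p = 643/7 ≈ 91.8571, q = 534/7 ≈ 76.2857.
Δp = 91.8571 − 99 = -7.14.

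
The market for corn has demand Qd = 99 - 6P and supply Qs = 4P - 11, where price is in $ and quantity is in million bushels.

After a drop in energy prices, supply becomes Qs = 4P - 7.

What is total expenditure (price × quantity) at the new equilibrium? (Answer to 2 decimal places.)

375.24

Original equilibrium: 99 - 6P = 4P - 11 gives 110 = 10P, so P = 11 and Q = 33.
The new curves are Qd = 99 - 6P (demand) and Qs = 4P - 7 (supply).
Equate the new curves: 99 - 6P = 4P - 7, giving 106 = 10P, P = 10.6, Q = 35.4.
New expenditure = 10.6 × 35.4 = 375.24.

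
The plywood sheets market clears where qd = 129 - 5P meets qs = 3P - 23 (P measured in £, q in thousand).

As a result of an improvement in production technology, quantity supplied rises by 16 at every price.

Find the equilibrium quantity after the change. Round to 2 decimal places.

44.00

Before the shock: 129 - 5P = 3P - 23 ⇒ 152 = 8P ⇒ P = 19, q = 34.
The shock moves the curves to qd = 129 - 5P and qs = 3P - 7.
New equilibrium: 129 - 5P = 3P - 7 ⇒ 136 = 8P ⇒ P = 17, q = 44.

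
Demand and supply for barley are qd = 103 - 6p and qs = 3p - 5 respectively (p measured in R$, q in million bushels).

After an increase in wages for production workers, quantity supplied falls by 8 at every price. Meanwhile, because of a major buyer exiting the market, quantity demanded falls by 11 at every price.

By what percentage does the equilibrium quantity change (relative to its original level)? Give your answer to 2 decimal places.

Solve the original market: 103 - 6p = 3p - 5, hence p = 12 and q = 31.
The new curves are qd = 92 - 6p (demand) and qs = 3p - 13 (supply).
Equate the new curves: 92 - 6p = 3p - 13, giving 105 = 9p, p = 35/3 ≈ 11.6667, q = 22.
%Δq = (22 − 31) / 31 × 100 = -29.03%.

-29.03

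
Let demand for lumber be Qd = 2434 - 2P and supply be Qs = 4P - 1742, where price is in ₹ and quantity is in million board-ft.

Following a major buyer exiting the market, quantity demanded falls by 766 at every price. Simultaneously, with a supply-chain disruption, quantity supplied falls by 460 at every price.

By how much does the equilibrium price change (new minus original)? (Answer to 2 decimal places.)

-51.00

Initially, 2434 - 2P = 4P - 1742, so 4176 = 6P and P = 696, Q = 1042.
After the shift, demand is Qd = 1668 - 2P and supply is Qs = 4P - 2202.
New equilibrium: 1668 - 2P = 4P - 2202 ⇒ 3870 = 6P ⇒ P = 645, Q = 378.
ΔP = 645 − 696 = -51.00.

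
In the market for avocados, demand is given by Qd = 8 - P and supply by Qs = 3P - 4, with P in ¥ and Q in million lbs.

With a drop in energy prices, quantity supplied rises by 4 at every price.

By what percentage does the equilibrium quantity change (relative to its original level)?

+20

Original equilibrium: 8 - P = 3P - 4 gives 12 = 4P, so P = 3 and Q = 5.
After the shift, demand is Qd = 8 - P and supply is Qs = 3P.
Setting them equal: 8 - P = 3P → 8 = 4P, so P = 2 and Q = 6.
%ΔQ = (6 − 5) / 5 × 100 = +20%.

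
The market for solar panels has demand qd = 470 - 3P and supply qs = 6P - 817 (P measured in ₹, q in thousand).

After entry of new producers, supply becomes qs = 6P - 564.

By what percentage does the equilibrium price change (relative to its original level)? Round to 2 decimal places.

Initially, 470 - 3P = 6P - 817, so 1287 = 9P and P = 143, q = 41.
The shock moves the curves to qd = 470 - 3P and qs = 6P - 564.
New equilibrium: 470 - 3P = 6P - 564 ⇒ 1034 = 9P ⇒ P = 1034/9 ≈ 114.8889, q = 376/3 ≈ 125.3333.
%ΔP = (114.8889 − 143) / 143 × 100 = -19.66%.

-19.66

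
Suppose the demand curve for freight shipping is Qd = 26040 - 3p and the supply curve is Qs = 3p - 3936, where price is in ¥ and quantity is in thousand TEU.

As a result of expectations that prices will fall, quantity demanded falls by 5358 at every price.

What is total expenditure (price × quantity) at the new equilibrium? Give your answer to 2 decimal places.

Solve the original market: 26040 - 3p = 3p - 3936, hence p = 4996 and Q = 11052.
After the shift, demand is Qd = 20682 - 3p and supply is Qs = 3p - 3936.
New equilibrium: 20682 - 3p = 3p - 3936 ⇒ 24618 = 6p ⇒ p = 4103, Q = 8373.
New expenditure = 4103 × 8373 = 34354419.00.

34354419.00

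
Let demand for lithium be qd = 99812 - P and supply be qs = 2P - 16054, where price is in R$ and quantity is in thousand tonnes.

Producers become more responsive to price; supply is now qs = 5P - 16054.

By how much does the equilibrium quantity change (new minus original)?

+19311

Initially, 99812 - P = 2P - 16054, so 115866 = 3P and P = 38622, q = 61190.
After the shift, demand is qd = 99812 - P and supply is qs = 5P - 16054.
Equate the new curves: 99812 - P = 5P - 16054, giving 115866 = 6P, P = 19311, q = 80501.
Δq = 80501 − 61190 = +19311.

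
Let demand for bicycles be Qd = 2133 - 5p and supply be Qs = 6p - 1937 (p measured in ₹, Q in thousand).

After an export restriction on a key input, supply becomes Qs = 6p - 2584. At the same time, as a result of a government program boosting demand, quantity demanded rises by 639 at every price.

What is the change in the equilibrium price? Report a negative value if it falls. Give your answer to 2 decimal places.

Initially, 2133 - 5p = 6p - 1937, so 4070 = 11p and p = 370, Q = 283.
The shock moves the curves to Qd = 2772 - 5p and Qs = 6p - 2584.
Equate the new curves: 2772 - 5p = 6p - 2584, giving 5356 = 11p, p = 5356/11 ≈ 486.9091, Q = 3712/11 ≈ 337.4545.
Δp = 486.9091 − 370 = +116.91.

+116.91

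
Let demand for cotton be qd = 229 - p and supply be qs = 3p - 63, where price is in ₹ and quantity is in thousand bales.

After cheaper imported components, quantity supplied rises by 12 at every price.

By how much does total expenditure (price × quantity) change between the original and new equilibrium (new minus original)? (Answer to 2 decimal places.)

-258.00

Solve the original market: 229 - p = 3p - 63, hence p = 73 and q = 156.
After the shift, demand is qd = 229 - p and supply is qs = 3p - 51.
New equilibrium: 229 - p = 3p - 51 ⇒ 280 = 4p ⇒ p = 70, q = 159.
Expenditure moves from 73×156 = 11388 to 70×159 = 11130; change = -258.00.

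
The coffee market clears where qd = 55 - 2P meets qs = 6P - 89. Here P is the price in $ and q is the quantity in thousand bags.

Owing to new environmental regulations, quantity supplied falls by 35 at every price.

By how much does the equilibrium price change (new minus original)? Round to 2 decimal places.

Solve the original market: 55 - 2P = 6P - 89, hence P = 18 and q = 19.
The new curves are qd = 55 - 2P (demand) and qs = 6P - 124 (supply).
Setting them equal: 55 - 2P = 6P - 124 → 179 = 8P, so P = 22.375 and q = 10.25.
ΔP = 22.375 − 18 = +4.38.

+4.38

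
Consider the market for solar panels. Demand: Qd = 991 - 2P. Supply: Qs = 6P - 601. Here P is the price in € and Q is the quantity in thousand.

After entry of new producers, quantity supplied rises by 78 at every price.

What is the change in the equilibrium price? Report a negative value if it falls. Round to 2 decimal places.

-9.75

Before the shock: 991 - 2P = 6P - 601 ⇒ 1592 = 8P ⇒ P = 199, Q = 593.
The shock moves the curves to Qd = 991 - 2P and Qs = 6P - 523.
Equate the new curves: 991 - 2P = 6P - 523, giving 1514 = 8P, P = 189.25, Q = 612.5.
ΔP = 189.25 − 199 = -9.75.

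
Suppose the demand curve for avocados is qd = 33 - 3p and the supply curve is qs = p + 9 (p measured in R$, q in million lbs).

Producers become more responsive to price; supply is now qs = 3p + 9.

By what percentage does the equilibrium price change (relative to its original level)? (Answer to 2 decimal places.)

Initially, 33 - 3p = p + 9, so 24 = 4p and p = 6, q = 15.
The shock moves the curves to qd = 33 - 3p and qs = 3p + 9.
New equilibrium: 33 - 3p = 3p + 9 ⇒ 24 = 6p ⇒ p = 4, q = 21.
%Δp = (4 − 6) / 6 × 100 = -33.33%.

-33.33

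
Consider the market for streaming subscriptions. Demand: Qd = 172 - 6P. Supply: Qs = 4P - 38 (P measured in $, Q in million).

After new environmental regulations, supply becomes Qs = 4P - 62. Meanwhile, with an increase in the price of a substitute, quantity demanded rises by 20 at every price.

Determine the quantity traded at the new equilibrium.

Original equilibrium: 172 - 6P = 4P - 38 gives 210 = 10P, so P = 21 and Q = 46.
The shock moves the curves to Qd = 192 - 6P and Qs = 4P - 62.
Equate the new curves: 192 - 6P = 4P - 62, giving 254 = 10P, P = 25.4, Q = 39.6.

39.6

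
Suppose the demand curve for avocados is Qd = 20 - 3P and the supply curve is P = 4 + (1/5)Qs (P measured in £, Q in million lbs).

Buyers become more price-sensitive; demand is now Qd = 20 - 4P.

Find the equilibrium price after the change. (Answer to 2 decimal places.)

Solve the original market: 20 - 3P = 5P - 20, hence P = 5 and Q = 5.
The new curves are Qd = 20 - 4P (demand) and Qs = 5P - 20 (supply).
Clearing the new market: 20 - 4P = 5P - 20, so P = 40/9 ≈ 4.4444 and Q = 20/9 ≈ 2.2222.

4.44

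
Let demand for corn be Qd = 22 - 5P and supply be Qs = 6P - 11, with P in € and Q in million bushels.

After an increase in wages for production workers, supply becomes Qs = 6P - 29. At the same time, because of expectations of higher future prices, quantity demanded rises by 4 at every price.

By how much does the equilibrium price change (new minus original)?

Before the shock: 22 - 5P = 6P - 11 ⇒ 33 = 11P ⇒ P = 3, Q = 7.
The new curves are Qd = 26 - 5P (demand) and Qs = 6P - 29 (supply).
New equilibrium: 26 - 5P = 6P - 29 ⇒ 55 = 11P ⇒ P = 5, Q = 1.
ΔP = 5 − 3 = +2.

+2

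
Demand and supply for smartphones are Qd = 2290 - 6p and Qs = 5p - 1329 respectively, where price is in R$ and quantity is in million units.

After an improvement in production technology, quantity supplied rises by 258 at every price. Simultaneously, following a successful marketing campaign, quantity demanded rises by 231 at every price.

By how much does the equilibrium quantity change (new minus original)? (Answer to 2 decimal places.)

Original equilibrium: 2290 - 6p = 5p - 1329 gives 3619 = 11p, so p = 329 and Q = 316.
After the shift, demand is Qd = 2521 - 6p and supply is Qs = 5p - 1071.
Equate the new curves: 2521 - 6p = 5p - 1071, giving 3592 = 11p, p = 3592/11 ≈ 326.5455, Q = 6179/11 ≈ 561.7273.
ΔQ = 561.7273 − 316 = +245.73.

+245.73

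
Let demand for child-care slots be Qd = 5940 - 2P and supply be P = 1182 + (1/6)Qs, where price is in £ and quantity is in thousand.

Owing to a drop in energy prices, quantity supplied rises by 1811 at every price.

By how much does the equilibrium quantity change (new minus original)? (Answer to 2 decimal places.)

+452.75

Initially, 5940 - 2P = 6P - 7092, so 13032 = 8P and P = 1629, Q = 2682.
The shock moves the curves to Qd = 5940 - 2P and Qs = 6P - 5281.
Equate the new curves: 5940 - 2P = 6P - 5281, giving 11221 = 8P, P = 1402.625, Q = 3134.75.
ΔQ = 3134.75 − 2682 = +452.75.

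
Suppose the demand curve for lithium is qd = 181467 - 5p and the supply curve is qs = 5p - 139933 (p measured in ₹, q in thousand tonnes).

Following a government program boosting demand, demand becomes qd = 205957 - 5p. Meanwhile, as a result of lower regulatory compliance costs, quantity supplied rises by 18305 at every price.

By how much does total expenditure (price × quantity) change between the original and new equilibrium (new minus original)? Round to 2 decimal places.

Initially, 181467 - 5p = 5p - 139933, so 321400 = 10p and p = 32140, q = 20767.
The shock moves the curves to qd = 205957 - 5p and qs = 5p - 121628.
Equate the new curves: 205957 - 5p = 5p - 121628, giving 327585 = 10p, p = 32758.5, q = 42164.5.
Expenditure moves from 32140×20767 = 667451380 to 32758.5×42164.5 = 1381245773.25; change = +713794393.25.

+713794393.25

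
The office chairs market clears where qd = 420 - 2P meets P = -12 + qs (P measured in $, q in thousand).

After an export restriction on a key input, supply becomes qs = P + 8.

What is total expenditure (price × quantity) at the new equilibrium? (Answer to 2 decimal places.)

Initially, 420 - 2P = P + 12, so 408 = 3P and P = 136, q = 148.
The shock moves the curves to qd = 420 - 2P and qs = P + 8.
Clearing the new market: 420 - 2P = P + 8, so P = 412/3 ≈ 137.3333 and q = 436/3 ≈ 145.3333.
New expenditure = 137.3333 × 145.3333 = 19959.11.

19959.11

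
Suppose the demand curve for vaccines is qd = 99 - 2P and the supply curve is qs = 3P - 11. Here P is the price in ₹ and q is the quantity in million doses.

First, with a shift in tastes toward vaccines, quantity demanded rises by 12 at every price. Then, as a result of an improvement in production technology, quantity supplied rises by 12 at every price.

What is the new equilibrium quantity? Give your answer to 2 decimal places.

Solve the original market: 99 - 2P = 3P - 11, hence P = 22 and q = 55.
After the shift, demand is qd = 111 - 2P and supply is qs = 3P + 1.
Setting them equal: 111 - 2P = 3P + 1 → 110 = 5P, so P = 22 and q = 67.

67.00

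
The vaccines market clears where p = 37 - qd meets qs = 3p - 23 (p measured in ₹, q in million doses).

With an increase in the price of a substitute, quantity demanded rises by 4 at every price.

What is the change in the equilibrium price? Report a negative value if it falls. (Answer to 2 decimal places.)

+1.00

Before the shock: 37 - p = 3p - 23 ⇒ 60 = 4p ⇒ p = 15, q = 22.
After the shift, demand is qd = 41 - p and supply is qs = 3p - 23.
Equate the new curves: 41 - p = 3p - 23, giving 64 = 4p, p = 16, q = 25.
Δp = 16 − 15 = +1.00.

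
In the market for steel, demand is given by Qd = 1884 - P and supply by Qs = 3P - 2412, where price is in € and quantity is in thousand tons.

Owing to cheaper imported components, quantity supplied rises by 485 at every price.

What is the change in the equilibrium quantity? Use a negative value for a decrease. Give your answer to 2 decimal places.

Solve the original market: 1884 - P = 3P - 2412, hence P = 1074 and Q = 810.
The new curves are Qd = 1884 - P (demand) and Qs = 3P - 1927 (supply).
Setting them equal: 1884 - P = 3P - 1927 → 3811 = 4P, so P = 952.75 and Q = 931.25.
ΔQ = 931.25 − 810 = +121.25.

+121.25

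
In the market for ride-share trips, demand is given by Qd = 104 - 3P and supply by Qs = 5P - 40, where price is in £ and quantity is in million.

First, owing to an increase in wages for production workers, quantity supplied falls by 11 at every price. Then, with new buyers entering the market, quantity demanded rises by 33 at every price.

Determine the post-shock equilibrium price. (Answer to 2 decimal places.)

23.50

Before the shock: 104 - 3P = 5P - 40 ⇒ 144 = 8P ⇒ P = 18, Q = 50.
With the change applied: demand Qd = 137 - 3P, supply Qs = 5P - 51.
Clearing the new market: 137 - 3P = 5P - 51, so P = 23.5 and Q = 66.5.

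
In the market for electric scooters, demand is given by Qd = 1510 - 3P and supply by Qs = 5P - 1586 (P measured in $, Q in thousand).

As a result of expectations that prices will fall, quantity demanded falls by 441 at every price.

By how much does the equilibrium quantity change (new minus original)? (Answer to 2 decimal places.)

Initially, 1510 - 3P = 5P - 1586, so 3096 = 8P and P = 387, Q = 349.
The new curves are Qd = 1069 - 3P (demand) and Qs = 5P - 1586 (supply).
Equate the new curves: 1069 - 3P = 5P - 1586, giving 2655 = 8P, P = 331.875, Q = 73.375.
ΔQ = 73.375 − 349 = -275.63.

-275.63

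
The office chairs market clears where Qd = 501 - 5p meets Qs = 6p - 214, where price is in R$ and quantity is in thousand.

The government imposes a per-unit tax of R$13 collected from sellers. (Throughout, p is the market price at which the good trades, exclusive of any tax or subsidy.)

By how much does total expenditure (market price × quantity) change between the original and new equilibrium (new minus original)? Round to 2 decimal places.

Before the shock: 501 - 5p = 6p - 214 ⇒ 715 = 11p ⇒ p = 65, Q = 176.
Since sellers keep the price net of the tax, the effective supply curve becomes Qs = 6p - 292.
Clearing the new market: 501 - 5p = 6p - 292, so p = 793/11 ≈ 72.0909 and Q = 1546/11 ≈ 140.5455.
Expenditure moves from 65×176 = 11440 to 72.0909×140.5455 = 10132.0496; change = -1307.95.

-1307.95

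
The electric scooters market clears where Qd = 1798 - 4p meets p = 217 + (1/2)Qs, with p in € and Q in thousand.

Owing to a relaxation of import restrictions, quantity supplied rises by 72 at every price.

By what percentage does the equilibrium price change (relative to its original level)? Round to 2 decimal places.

Initially, 1798 - 4p = 2p - 434, so 2232 = 6p and p = 372, Q = 310.
The shock moves the curves to Qd = 1798 - 4p and Qs = 2p - 362.
Setting them equal: 1798 - 4p = 2p - 362 → 2160 = 6p, so p = 360 and Q = 358.
%Δp = (360 − 372) / 372 × 100 = -3.23%.

-3.23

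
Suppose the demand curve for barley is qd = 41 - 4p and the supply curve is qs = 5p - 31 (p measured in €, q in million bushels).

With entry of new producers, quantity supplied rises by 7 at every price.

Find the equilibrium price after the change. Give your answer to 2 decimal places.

7.22

Original equilibrium: 41 - 4p = 5p - 31 gives 72 = 9p, so p = 8 and q = 9.
The new curves are qd = 41 - 4p (demand) and qs = 5p - 24 (supply).
Clearing the new market: 41 - 4p = 5p - 24, so p = 65/9 ≈ 7.2222 and q = 109/9 ≈ 12.1111.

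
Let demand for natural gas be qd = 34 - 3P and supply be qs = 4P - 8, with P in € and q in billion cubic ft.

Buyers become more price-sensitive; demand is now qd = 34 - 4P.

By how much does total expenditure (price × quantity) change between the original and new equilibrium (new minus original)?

-27.75

Before the shock: 34 - 3P = 4P - 8 ⇒ 42 = 7P ⇒ P = 6, q = 16.
With the change applied: demand qd = 34 - 4P, supply qs = 4P - 8.
Equate the new curves: 34 - 4P = 4P - 8, giving 42 = 8P, P = 5.25, q = 13.
Expenditure moves from 6×16 = 96 to 5.25×13 = 68.25; change = -27.75.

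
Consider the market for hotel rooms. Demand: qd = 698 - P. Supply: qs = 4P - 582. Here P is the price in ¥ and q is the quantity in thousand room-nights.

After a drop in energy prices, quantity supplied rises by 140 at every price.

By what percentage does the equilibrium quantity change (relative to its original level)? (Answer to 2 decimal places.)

Original equilibrium: 698 - P = 4P - 582 gives 1280 = 5P, so P = 256 and q = 442.
The shock moves the curves to qd = 698 - P and qs = 4P - 442.
Clearing the new market: 698 - P = 4P - 442, so P = 228 and q = 470.
%Δq = (470 − 442) / 442 × 100 = +6.33%.

+6.33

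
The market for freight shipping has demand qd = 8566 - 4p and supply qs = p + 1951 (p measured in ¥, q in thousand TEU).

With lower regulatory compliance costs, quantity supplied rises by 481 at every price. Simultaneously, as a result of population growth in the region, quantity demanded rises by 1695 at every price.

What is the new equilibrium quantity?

Initially, 8566 - 4p = p + 1951, so 6615 = 5p and p = 1323, q = 3274.
The shock moves the curves to qd = 10261 - 4p and qs = p + 2432.
Equate the new curves: 10261 - 4p = p + 2432, giving 7829 = 5p, p = 1565.8, q = 3997.8.

3997.8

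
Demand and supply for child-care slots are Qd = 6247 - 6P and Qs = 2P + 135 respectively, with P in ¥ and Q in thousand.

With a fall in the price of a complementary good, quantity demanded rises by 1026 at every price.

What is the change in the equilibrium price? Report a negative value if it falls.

Initially, 6247 - 6P = 2P + 135, so 6112 = 8P and P = 764, Q = 1663.
The shock moves the curves to Qd = 7273 - 6P and Qs = 2P + 135.
New equilibrium: 7273 - 6P = 2P + 135 ⇒ 7138 = 8P ⇒ P = 892.25, Q = 1919.5.
ΔP = 892.25 − 764 = +128.25.

+128.25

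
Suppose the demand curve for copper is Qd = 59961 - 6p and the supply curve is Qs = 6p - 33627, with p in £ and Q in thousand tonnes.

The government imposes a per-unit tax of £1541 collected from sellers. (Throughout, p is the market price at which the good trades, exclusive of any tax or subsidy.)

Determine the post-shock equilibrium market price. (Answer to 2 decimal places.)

8569.50

Initially, 59961 - 6p = 6p - 33627, so 93588 = 12p and p = 7799, Q = 13167.
Since sellers keep the price net of the tax, the effective supply curve becomes Qs = 6p - 42873.
New equilibrium: 59961 - 6p = 6p - 42873 ⇒ 102834 = 12p ⇒ p = 8569.5, Q = 8544.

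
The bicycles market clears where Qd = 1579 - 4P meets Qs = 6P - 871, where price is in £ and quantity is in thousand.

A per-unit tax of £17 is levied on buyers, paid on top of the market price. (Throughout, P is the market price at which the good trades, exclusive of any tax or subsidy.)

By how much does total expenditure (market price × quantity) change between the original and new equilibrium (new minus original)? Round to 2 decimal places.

-13791.76

Solve the original market: 1579 - 4P = 6P - 871, hence P = 245 and Q = 599.
Since buyers pay the price plus the tax, the effective demand curve becomes Qd = 1511 - 4P.
Clearing the new market: 1511 - 4P = 6P - 871, so P = 238.2 and Q = 558.2.
Expenditure moves from 245×599 = 146755 to 238.2×558.2 = 132963.24; change = -13791.76.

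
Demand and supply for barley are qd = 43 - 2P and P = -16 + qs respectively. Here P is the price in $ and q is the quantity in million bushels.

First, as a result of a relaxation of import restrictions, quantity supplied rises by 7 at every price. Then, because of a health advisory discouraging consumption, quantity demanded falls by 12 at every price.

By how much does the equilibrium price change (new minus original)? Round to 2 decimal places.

Initially, 43 - 2P = P + 16, so 27 = 3P and P = 9, q = 25.
The new curves are qd = 31 - 2P (demand) and qs = P + 23 (supply).
Setting them equal: 31 - 2P = P + 23 → 8 = 3P, so P = 8/3 ≈ 2.6667 and q = 77/3 ≈ 25.6667.
ΔP = 2.6667 − 9 = -6.33.

-6.33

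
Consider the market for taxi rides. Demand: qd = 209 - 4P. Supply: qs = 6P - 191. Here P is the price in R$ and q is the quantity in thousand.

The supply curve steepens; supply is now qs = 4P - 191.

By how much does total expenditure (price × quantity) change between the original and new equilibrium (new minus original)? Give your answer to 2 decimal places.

-1510.00

Before the shock: 209 - 4P = 6P - 191 ⇒ 400 = 10P ⇒ P = 40, q = 49.
After the shift, demand is qd = 209 - 4P and supply is qs = 4P - 191.
New equilibrium: 209 - 4P = 4P - 191 ⇒ 400 = 8P ⇒ P = 50, q = 9.
Expenditure moves from 40×49 = 1960 to 50×9 = 450; change = -1510.00.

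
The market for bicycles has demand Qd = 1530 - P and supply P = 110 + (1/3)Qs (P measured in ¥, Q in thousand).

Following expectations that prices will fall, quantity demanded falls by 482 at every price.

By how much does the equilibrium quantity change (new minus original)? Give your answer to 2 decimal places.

Original equilibrium: 1530 - P = 3P - 330 gives 1860 = 4P, so P = 465 and Q = 1065.
The shock moves the curves to Qd = 1048 - P and Qs = 3P - 330.
New equilibrium: 1048 - P = 3P - 330 ⇒ 1378 = 4P ⇒ P = 344.5, Q = 703.5.
ΔQ = 703.5 − 1065 = -361.50.

-361.50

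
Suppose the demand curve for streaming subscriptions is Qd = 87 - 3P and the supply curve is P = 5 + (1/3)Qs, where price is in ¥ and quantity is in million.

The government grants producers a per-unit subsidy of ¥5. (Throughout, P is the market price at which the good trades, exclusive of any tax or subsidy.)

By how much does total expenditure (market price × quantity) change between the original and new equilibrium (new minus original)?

+18.75

Before the shock: 87 - 3P = 3P - 15 ⇒ 102 = 6P ⇒ P = 17, Q = 36.
Since sellers receive the price plus the subsidy, the effective supply curve becomes Qs = 3P.
Clearing the new market: 87 - 3P = 3P, so P = 14.5 and Q = 43.5.
Expenditure moves from 17×36 = 612 to 14.5×43.5 = 630.75; change = +18.75.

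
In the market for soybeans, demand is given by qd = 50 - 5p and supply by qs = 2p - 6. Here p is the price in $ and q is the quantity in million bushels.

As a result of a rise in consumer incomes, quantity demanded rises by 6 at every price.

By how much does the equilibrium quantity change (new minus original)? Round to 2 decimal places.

Initially, 50 - 5p = 2p - 6, so 56 = 7p and p = 8, q = 10.
The shock moves the curves to qd = 56 - 5p and qs = 2p - 6.
New equilibrium: 56 - 5p = 2p - 6 ⇒ 62 = 7p ⇒ p = 62/7 ≈ 8.8571, q = 82/7 ≈ 11.7143.
Δq = 11.7143 − 10 = +1.71.

+1.71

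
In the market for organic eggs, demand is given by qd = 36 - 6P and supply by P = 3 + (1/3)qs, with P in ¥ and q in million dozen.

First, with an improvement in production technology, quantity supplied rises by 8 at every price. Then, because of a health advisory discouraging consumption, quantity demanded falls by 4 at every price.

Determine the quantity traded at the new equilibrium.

10

Solve the original market: 36 - 6P = 3P - 9, hence P = 5 and q = 6.
The new curves are qd = 32 - 6P (demand) and qs = 3P - 1 (supply).
Setting them equal: 32 - 6P = 3P - 1 → 33 = 9P, so P = 11/3 ≈ 3.6667 and q = 10.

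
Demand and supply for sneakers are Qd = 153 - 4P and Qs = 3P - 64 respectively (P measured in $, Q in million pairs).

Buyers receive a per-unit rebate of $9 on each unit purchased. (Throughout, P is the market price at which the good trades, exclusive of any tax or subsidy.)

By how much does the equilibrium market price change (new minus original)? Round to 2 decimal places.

Solve the original market: 153 - 4P = 3P - 64, hence P = 31 and Q = 29.
Since buyers' out-of-pocket price is the market price minus the rebate, the effective demand curve becomes Qd = 189 - 4P.
Setting them equal: 189 - 4P = 3P - 64 → 253 = 7P, so P = 253/7 ≈ 36.1429 and Q = 311/7 ≈ 44.4286.
ΔP = 36.1429 − 31 = +5.14.

+5.14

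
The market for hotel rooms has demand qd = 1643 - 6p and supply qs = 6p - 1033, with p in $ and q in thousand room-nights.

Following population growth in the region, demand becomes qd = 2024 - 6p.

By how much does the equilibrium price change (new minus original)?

+31.75

Original equilibrium: 1643 - 6p = 6p - 1033 gives 2676 = 12p, so p = 223 and q = 305.
With the change applied: demand qd = 2024 - 6p, supply qs = 6p - 1033.
Setting them equal: 2024 - 6p = 6p - 1033 → 3057 = 12p, so p = 254.75 and q = 495.5.
Δp = 254.75 − 223 = +31.75.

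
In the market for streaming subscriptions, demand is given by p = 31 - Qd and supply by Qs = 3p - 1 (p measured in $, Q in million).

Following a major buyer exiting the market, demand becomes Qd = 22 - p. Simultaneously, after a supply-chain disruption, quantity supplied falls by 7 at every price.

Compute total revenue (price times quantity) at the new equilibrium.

108.75

Original equilibrium: 31 - p = 3p - 1 gives 32 = 4p, so p = 8 and Q = 23.
The shock moves the curves to Qd = 22 - p and Qs = 3p - 8.
Clearing the new market: 22 - p = 3p - 8, so p = 7.5 and Q = 14.5.
New expenditure = 7.5 × 14.5 = 108.75.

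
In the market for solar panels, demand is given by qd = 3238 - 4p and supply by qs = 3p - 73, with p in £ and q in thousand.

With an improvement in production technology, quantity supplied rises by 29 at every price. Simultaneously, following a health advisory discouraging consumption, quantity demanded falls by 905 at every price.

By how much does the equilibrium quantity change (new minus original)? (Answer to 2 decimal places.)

-371.29

Initially, 3238 - 4p = 3p - 73, so 3311 = 7p and p = 473, q = 1346.
The shock moves the curves to qd = 2333 - 4p and qs = 3p - 44.
New equilibrium: 2333 - 4p = 3p - 44 ⇒ 2377 = 7p ⇒ p = 2377/7 ≈ 339.5714, q = 6823/7 ≈ 974.7143.
Δq = 974.7143 − 1346 = -371.29.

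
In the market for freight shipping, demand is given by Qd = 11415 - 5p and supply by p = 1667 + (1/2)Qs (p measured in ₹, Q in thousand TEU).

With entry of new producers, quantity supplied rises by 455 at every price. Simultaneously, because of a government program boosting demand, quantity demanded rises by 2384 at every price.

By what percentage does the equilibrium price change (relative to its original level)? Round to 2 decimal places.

Solve the original market: 11415 - 5p = 2p - 3334, hence p = 2107 and Q = 880.
The shock moves the curves to Qd = 13799 - 5p and Qs = 2p - 2879.
Setting them equal: 13799 - 5p = 2p - 2879 → 16678 = 7p, so p = 16678/7 ≈ 2382.5714 and Q = 13203/7 ≈ 1886.1429.
%Δp = (2382.5714 − 2107) / 2107 × 100 = +13.08%.

+13.08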